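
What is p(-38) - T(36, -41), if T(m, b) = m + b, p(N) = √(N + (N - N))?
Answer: 5 + I*√38 ≈ 5.0 + 6.1644*I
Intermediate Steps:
p(N) = √N (p(N) = √(N + 0) = √N)
T(m, b) = b + m
p(-38) - T(36, -41) = √(-38) - (-41 + 36) = I*√38 - 1*(-5) = I*√38 + 5 = 5 + I*√38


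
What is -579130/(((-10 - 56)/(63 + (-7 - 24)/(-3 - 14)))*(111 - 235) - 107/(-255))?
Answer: -81370660650/17797777 ≈ -4572.0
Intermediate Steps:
-579130/(((-10 - 56)/(63 + (-7 - 24)/(-3 - 14)))*(111 - 235) - 107/(-255)) = -579130/(-66/(63 - 31/(-17))*(-124) - 107*(-1/255)) = -579130/(-66/(63 - 31*(-1/17))*(-124) + 107/255) = -579130/(-66/(63 + 31/17)*(-124) + 107/255) = -579130/(-66/1102/17*(-124) + 107/255) = -579130/(-66*17/1102*(-124) + 107/255) = -579130/(-561/551*(-124) + 107/255) = -579130/(69564/551 + 107/255) = -579130/17797777/140505 = -579130*140505/17797777 = -81370660650/17797777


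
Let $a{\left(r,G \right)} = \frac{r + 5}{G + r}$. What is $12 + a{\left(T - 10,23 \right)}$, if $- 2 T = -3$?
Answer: $\frac{341}{29} \approx 11.759$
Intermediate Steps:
$T = \frac{3}{2}$ ($T = \left(- \frac{1}{2}\right) \left(-3\right) = \frac{3}{2} \approx 1.5$)
$a{\left(r,G \right)} = \frac{5 + r}{G + r}$
$12 + a{\left(T - 10,23 \right)} = 12 + \frac{5 + \left(\frac{3}{2} - 10\right)}{23 + \left(\frac{3}{2} - 10\right)} = 12 + \frac{5 - \frac{17}{2}}{23 - \frac{17}{2}} = 12 + \frac{1}{\frac{29}{2}} \left(- \frac{7}{2}\right) = 12 + \frac{2}{29} \left(- \frac{7}{2}\right) = 12 - \frac{7}{29} = \frac{341}{29}$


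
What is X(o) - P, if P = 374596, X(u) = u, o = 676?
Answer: -373920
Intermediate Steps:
X(o) - P = 676 - 1*374596 = 676 - 374596 = -373920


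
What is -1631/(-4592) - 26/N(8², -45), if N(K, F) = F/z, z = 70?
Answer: 240881/5904 ≈ 40.800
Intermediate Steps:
N(K, F) = F/70
-1631/(-4592) - 26/N(8², -45) = -1631/(-4592) - 26/((1/70)*(-45)) = -1631*(-1/4592) - 26/(-9/14) = 233/656 - 26*(-14/9) = 233/656 + 364/9 = 240881/5904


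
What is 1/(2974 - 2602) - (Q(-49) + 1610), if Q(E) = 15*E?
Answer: -325499/372 ≈ -875.00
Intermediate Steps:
1/(2974 - 2602) - (Q(-49) + 1610) = 1/(2974 - 2602) - (15*(-49) + 1610) = 1/372 - (-735 + 1610) = 1/372 - 1*875 = 1/372 - 875 = -325499/372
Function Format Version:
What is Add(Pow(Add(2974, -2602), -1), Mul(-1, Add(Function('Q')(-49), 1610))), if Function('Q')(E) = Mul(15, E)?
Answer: Rational(-325499, 372) ≈ -875.00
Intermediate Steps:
Add(Pow(Add(2974, -2602), -1), Mul(-1, Add(Function('Q')(-49), 1610))) = Add(Pow(Add(2974, -2602), -1), Mul(-1, Add(Mul(15, -49), 1610))) = Add(Pow(372, -1), Mul(-1, Add(-735, 1610))) = Add(Rational(1, 372), Mul(-1, 875)) = Add(Rational(1, 372), -875) = Rational(-325499, 372)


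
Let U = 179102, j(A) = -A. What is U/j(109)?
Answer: -179102/109 ≈ -1643.1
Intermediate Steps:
U/j(109) = 179102/((-1*109)) = 179102/(-109) = 179102*(-1/109) = -179102/109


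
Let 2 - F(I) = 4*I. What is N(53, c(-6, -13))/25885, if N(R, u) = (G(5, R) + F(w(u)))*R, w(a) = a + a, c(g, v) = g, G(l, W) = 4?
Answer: 2862/25885 ≈ 0.11057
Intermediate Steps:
w(a) = 2*a
F(I) = 2 - 4*I
N(R, u) = R*(6 - 8*u) (N(R, u) = (4 + (2 - 8*u))*R = (6 - 8*u)*R = R*(6 - 8*u))
N(53, c(-6, -13))/25885 = (2*53*(3 - 4*(-6)))/25885 = (2*53*(3 + 24))*(1/25885) = (2*53*27)*(1/25885) = 2862*(1/25885) = 2862/25885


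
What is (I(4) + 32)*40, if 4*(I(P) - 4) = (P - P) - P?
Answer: 1400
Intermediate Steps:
I(P) = 4 - P/4 (I(P) = 4 + ((P - P) - P)/4 = 4 + (0 - P)/4 = 4 + (-P)/4 = 4 - P/4)
(I(4) + 32)*40 = ((4 - ¼*4) + 32)*40 = ((4 - 1) + 32)*40 = (3 + 32)*40 = 35*40 = 1400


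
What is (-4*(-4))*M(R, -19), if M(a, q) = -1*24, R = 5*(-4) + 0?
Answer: -384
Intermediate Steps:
R = -20 (R = -20 + 0 = -20)
M(a, q) = -24
(-4*(-4))*M(R, -19) = -4*(-4)*(-24) = 16*(-24) = -384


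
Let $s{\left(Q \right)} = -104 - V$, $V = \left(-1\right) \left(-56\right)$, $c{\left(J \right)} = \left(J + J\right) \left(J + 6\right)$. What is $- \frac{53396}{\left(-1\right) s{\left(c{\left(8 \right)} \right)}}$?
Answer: $- \frac{13349}{40} \approx -333.73$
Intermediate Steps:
$c{\left(J \right)} = 2 J \left(6 + J\right)$
$V = 56$
$s{\left(Q \right)} = -160$ ($s{\left(Q \right)} = -104 - 56 = -160$)
$- \frac{53396}{\left(-1\right) s{\left(c{\left(8 \right)} \right)}} = - \frac{53396}{\left(-1\right) \left(-160\right)} = - \frac{53396}{160} = \left(-53396\right) \frac{1}{160} = - \frac{13349}{40}$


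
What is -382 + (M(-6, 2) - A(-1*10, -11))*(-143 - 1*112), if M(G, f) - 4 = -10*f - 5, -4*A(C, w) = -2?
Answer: 10201/2 ≈ 5100.5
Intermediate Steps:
A(C, w) = 1/2 (A(C, w) = -1/4*(-2) = 1/2)
M(G, f) = -1 - 10*f (M(G, f) = 4 + (-10*f - 5) = 4 + (-5 - 10*f) = -1 - 10*f)
-382 + (M(-6, 2) - A(-1*10, -11))*(-143 - 1*112) = -382 + ((-1 - 10*2) - 1*1/2)*(-143 - 1*112) = -382 + ((-1 - 20) - 1/2)*(-143 - 112) = -382 + (-21 - 1/2)*(-255) = -382 - 43/2*(-255) = -382 + 10965/2 = 10201/2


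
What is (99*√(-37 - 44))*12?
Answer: 10692*I ≈ 10692.0*I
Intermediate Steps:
(99*√(-37 - 44))*12 = (99*√(-81))*12 = (99*(9*I))*12 = (891*I)*12 = 10692*I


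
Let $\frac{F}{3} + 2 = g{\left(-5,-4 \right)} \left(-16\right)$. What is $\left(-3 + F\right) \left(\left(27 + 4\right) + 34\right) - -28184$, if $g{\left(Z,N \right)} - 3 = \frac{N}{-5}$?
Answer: $15743$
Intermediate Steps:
$g{\left(Z,N \right)} = 3 - \frac{N}{5}$ ($g{\left(Z,N \right)} = 3 + \frac{N}{-5} = 3 + N \left(- \frac{1}{5}\right) = 3 - \frac{N}{5}$)
$F = - \frac{942}{5}$ ($F = -6 + 3 \left(3 - - \frac{4}{5}\right) \left(-16\right) = -6 + 3 \left(3 + \frac{4}{5}\right) \left(-16\right) = -6 + 3 \cdot \frac{19}{5} \left(-16\right) = -6 + 3 \left(- \frac{304}{5}\right) = -6 - \frac{912}{5} = - \frac{942}{5} \approx -188.4$)
$\left(-3 + F\right) \left(\left(27 + 4\right) + 34\right) - -28184 = \left(-3 - \frac{942}{5}\right) \left(\left(27 + 4\right) + 34\right) - -28184 = - \frac{957 \left(31 + 34\right)}{5} + 28184 = \left(- \frac{957}{5}\right) 65 + 28184 = -12441 + 28184 = 15743$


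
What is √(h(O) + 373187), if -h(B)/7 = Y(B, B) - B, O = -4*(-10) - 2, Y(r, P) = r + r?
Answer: √372921 ≈ 610.67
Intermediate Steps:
Y(r, P) = 2*r
O = 38 (O = 40 - 2 = 38)
h(B) = -7*B (h(B) = -7*(2*B - B) = -7*B)
√(h(O) + 373187) = √(-7*38 + 373187) = √(-266 + 373187) = √372921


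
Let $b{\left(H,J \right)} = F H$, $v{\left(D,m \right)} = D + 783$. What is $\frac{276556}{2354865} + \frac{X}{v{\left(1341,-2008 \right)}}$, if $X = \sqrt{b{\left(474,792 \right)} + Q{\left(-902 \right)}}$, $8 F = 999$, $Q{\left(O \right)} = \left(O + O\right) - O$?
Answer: $\frac{276556}{2354865} + \frac{\sqrt{233155}}{4248} \approx 0.23111$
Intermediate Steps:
$Q{\left(O \right)} = O$ ($Q{\left(O \right)} = 2 O - O = O$)
$v{\left(D,m \right)} = 783 + D$
$F = \frac{999}{8}$ ($F = \frac{1}{8} \cdot 999 = \frac{999}{8} \approx 124.88$)
$b{\left(H,J \right)} = \frac{999 H}{8}$
$X = \frac{\sqrt{233155}}{2}$ ($X = \sqrt{\frac{999}{8} \cdot 474 - 902} = \sqrt{\frac{236763}{4} - 902} = \sqrt{\frac{233155}{4}} = \frac{\sqrt{233155}}{2} \approx 241.43$)
$\frac{276556}{2354865} + \frac{X}{v{\left(1341,-2008 \right)}} = \frac{276556}{2354865} + \frac{\frac{1}{2} \sqrt{233155}}{783 + 1341} = 276556 \cdot \frac{1}{2354865} + \frac{\frac{1}{2} \sqrt{233155}}{2124} = \frac{276556}{2354865} + \frac{\sqrt{233155}}{2} \cdot \frac{1}{2124} = \frac{276556}{2354865} + \frac{\sqrt{233155}}{4248}$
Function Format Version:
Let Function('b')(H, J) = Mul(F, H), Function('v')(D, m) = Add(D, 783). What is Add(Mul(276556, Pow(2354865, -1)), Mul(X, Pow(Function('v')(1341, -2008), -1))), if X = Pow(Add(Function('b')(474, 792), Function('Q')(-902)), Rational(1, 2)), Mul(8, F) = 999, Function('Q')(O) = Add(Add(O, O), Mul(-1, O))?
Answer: Add(Rational(276556, 2354865), Mul(Rational(1, 4248), Pow(233155, Rational(1, 2)))) ≈ 0.23111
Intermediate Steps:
Function('Q')(O) = O (Function('Q')(O) = Add(Mul(2, O), Mul(-1, O)) = O)
Function('v')(D, m) = Add(783, D)
F = Rational(999, 8) (F = Mul(Rational(1, 8), 999) = Rational(999, 8) ≈ 124.88)
Function('b')(H, J) = Mul(Rational(999, 8), H)
X = Mul(Rational(1, 2), Pow(233155, Rational(1, 2))) (X = Pow(Add(Mul(Rational(999, 8), 474), -902), Rational(1, 2)) = Pow(Add(Rational(236763, 4), -902), Rational(1, 2)) = Pow(Rational(233155, 4), Rational(1, 2)) = Mul(Rational(1, 2), Pow(233155, Rational(1, 2))) ≈ 241.43)
Add(Mul(276556, Pow(2354865, -1)), Mul(X, Pow(Function('v')(1341, -2008), -1))) = Add(Mul(276556, Pow(2354865, -1)), Mul(Mul(Rational(1, 2), Pow(233155, Rational(1, 2))), Pow(Add(783, 1341), -1))) = Add(Mul(276556, Rational(1, 2354865)), Mul(Mul(Rational(1, 2), Pow(233155, Rational(1, 2))), Pow(2124, -1))) = Add(Rational(276556, 2354865), Mul(Mul(Rational(1, 2), Pow(233155, Rational(1, 2))), Rational(1, 2124))) = Add(Rational(276556, 2354865), Mul(Rational(1, 4248), Pow(233155, Rational(1, 2))))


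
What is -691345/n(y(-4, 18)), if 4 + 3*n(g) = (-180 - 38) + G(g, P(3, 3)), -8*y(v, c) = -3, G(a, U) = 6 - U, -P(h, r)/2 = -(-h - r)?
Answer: 691345/68 ≈ 10167.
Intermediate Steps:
P(h, r) = -2*h - 2*r (P(h, r) = -(-2)*(-h - r) = -2*(h + r) = -2*h - 2*r)
y(v, c) = 3/8 (y(v, c) = -⅛*(-3) = 3/8)
n(g) = -68 (n(g) = -4/3 + ((-180 - 38) + (6 - (-2*3 - 2*3)))/3 = -4/3 + (-218 + (6 - (-6 - 6)))/3 = -4/3 + (-218 + (6 - 1*(-12)))/3 = -4/3 + (-218 + (6 + 12))/3 = -4/3 + (-218 + 18)/3 = -4/3 + (⅓)*(-200) = -4/3 - 200/3 = -68)
-691345/n(y(-4, 18)) = -691345/(-68) = -691345*(-1/68) = 691345/68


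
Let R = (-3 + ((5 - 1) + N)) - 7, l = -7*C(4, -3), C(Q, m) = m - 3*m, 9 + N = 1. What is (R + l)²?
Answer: 3136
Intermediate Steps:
N = -8 (N = -9 + 1 = -8)
C(Q, m) = -2*m
l = -42 (l = -(-14)*(-3) = -7*6 = -42)
R = -14 (R = (-3 + ((5 - 1) - 8)) - 7 = (-3 + (4 - 8)) - 7 = (-3 - 4) - 7 = -7 - 7 = -14)
(R + l)² = (-14 - 42)² = (-56)² = 3136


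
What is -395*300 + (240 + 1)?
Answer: -118259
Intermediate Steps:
-395*300 + (240 + 1) = -118500 + 241 = -118259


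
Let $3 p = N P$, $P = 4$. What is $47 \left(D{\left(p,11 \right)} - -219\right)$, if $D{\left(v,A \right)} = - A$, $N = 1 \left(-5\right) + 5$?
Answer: $9776$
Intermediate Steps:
$N = 0$ ($N = -5 + 5 = 0$)
$p = 0$ ($p = \frac{0 \cdot 4}{3} = \frac{1}{3} \cdot 0 = 0$)
$47 \left(D{\left(p,11 \right)} - -219\right) = 47 \left(\left(-1\right) 11 - -219\right) = 47 \left(-11 + 219\right) = 47 \cdot 208 = 9776$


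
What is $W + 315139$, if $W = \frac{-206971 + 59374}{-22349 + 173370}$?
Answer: $\frac{47592459322}{151021} \approx 3.1514 \cdot 10^{5}$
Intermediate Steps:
$W = - \frac{147597}{151021} \approx -0.97733$
$W + 315139 = - \frac{147597}{151021} + 315139 = \frac{47592459322}{151021}$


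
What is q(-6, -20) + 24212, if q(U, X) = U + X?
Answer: 24186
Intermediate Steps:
q(-6, -20) + 24212 = (-6 - 20) + 24212 = -26 + 24212 = 24186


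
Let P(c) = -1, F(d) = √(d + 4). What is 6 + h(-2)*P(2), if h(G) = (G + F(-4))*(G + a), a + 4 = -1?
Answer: -8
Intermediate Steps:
F(d) = √(4 + d)
a = -5 (a = -4 - 1 = -5)
h(G) = G*(-5 + G) (h(G) = (G + √(4 - 4))*(G - 5) = (G + √0)*(-5 + G) = (G + 0)*(-5 + G) = G*(-5 + G))
6 + h(-2)*P(2) = 6 - 2*(-5 - 2)*(-1) = 6 - 2*(-7)*(-1) = 6 + 14*(-1) = 6 - 14 = -8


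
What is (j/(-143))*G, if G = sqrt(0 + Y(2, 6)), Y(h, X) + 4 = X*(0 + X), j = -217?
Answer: 868*sqrt(2)/143 ≈ 8.5842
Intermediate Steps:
Y(h, X) = -4 + X**2 (Y(h, X) = -4 + X*(0 + X) = -4 + X*X = -4 + X**2)
G = 4*sqrt(2) (G = sqrt(0 + (-4 + 6**2)) = sqrt(0 + (-4 + 36)) = sqrt(0 + 32) = sqrt(32) = 4*sqrt(2) ≈ 5.6569)
(j/(-143))*G = (-217/(-143))*(4*sqrt(2)) = (-217*(-1/143))*(4*sqrt(2)) = 217*(4*sqrt(2))/143 = 868*sqrt(2)/143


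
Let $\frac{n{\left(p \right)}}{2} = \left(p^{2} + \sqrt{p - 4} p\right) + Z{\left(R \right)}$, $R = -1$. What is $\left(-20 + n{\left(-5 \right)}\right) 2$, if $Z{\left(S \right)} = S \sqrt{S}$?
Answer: $60 - 64 i \approx 60.0 - 64.0 i$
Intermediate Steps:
$Z{\left(S \right)} = S^{\frac{3}{2}}$
$n{\left(p \right)} = - 2 i + 2 p^{2} + 2 p \sqrt{-4 + p}$ ($n{\left(p \right)} = 2 \left(\left(p^{2} + \sqrt{p - 4} p\right) + \left(-1\right)^{\frac{3}{2}}\right) = 2 \left(\left(p^{2} + \sqrt{-4 + p} p\right) - i\right) = 2 \left(\left(p^{2} + p \sqrt{-4 + p}\right) - i\right) = 2 \left(p^{2} - i + p \sqrt{-4 + p}\right) = - 2 i + 2 p^{2} + 2 p \sqrt{-4 + p}$)
$\left(-20 + n{\left(-5 \right)}\right) 2 = \left(-20 + \left(- 2 i + 2 \left(-5\right)^{2} + 2 \left(-5\right) \sqrt{-4 - 5}\right)\right) 2 = \left(-20 + \left(- 2 i + 2 \cdot 25 + 2 \left(-5\right) \sqrt{-9}\right)\right) 2 = \left(-20 + \left(- 2 i + 50 + 2 \left(-5\right) 3 i\right)\right) 2 = \left(-20 - \left(-50 + 32 i\right)\right) 2 = \left(-20 + \left(50 - 32 i\right)\right) 2 = \left(30 - 32 i\right) 2 = 60 - 64 i$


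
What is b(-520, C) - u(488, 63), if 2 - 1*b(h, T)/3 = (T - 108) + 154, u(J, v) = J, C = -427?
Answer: 661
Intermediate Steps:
b(h, T) = -132 - 3*T (b(h, T) = 6 - 3*((T - 108) + 154) = 6 - 3*((-108 + T) + 154) = 6 - 3*(46 + T) = 6 + (-138 - 3*T) = -132 - 3*T)
b(-520, C) - u(488, 63) = (-132 - 3*(-427)) - 1*488 = (-132 + 1281) - 488 = 1149 - 488 = 661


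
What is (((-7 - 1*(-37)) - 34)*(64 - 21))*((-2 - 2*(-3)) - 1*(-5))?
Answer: -1548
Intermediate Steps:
(((-7 - 1*(-37)) - 34)*(64 - 21))*((-2 - 2*(-3)) - 1*(-5)) = (((-7 + 37) - 34)*43)*((-2 + 6) + 5) = ((30 - 34)*43)*(4 + 5) = -4*43*9 = -172*9 = -1548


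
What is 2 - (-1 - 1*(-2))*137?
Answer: -135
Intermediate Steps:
2 - (-1 - 1*(-2))*137 = 2 - (-1 + 2)*137 = 2 - 1*1*137 = 2 - 1*137 = 2 - 137 = -135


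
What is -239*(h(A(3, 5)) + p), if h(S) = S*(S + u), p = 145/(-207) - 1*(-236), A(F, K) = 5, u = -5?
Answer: -11640973/207 ≈ -56237.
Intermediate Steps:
p = 48707/207 (p = 145*(-1/207) + 236 = -145/207 + 236 = 48707/207 ≈ 235.30)
h(S) = S*(-5 + S) (h(S) = S*(S - 5) = S*(-5 + S))
-239*(h(A(3, 5)) + p) = -239*(5*(-5 + 5) + 48707/207) = -239*(5*0 + 48707/207) = -239*(0 + 48707/207) = -239*48707/207 = -11640973/207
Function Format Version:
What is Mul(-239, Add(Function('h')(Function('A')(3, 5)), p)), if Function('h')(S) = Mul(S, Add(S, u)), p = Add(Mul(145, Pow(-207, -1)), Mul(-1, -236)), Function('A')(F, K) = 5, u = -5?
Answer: Rational(-11640973, 207) ≈ -56237.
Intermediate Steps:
p = Rational(48707, 207) (p = Add(Mul(145, Rational(-1, 207)), 236) = Add(Rational(-145, 207), 236) = Rational(48707, 207) ≈ 235.30)
Function('h')(S) = Mul(S, Add(-5, S)) (Function('h')(S) = Mul(S, Add(S, -5)) = Mul(S, Add(-5, S)))
Mul(-239, Add(Function('h')(Function('A')(3, 5)), p)) = Mul(-239, Add(Mul(5, Add(-5, 5)), Rational(48707, 207))) = Mul(-239, Add(Mul(5, 0), Rational(48707, 207))) = Mul(-239, Add(0, Rational(48707, 207))) = Mul(-239, Rational(48707, 207)) = Rational(-11640973, 207)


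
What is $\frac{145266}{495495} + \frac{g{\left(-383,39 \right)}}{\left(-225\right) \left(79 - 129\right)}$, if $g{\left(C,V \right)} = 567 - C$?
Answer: $\frac{85049}{225225} \approx 0.37762$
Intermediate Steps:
$\frac{145266}{495495} + \frac{g{\left(-383,39 \right)}}{\left(-225\right) \left(79 - 129\right)} = \frac{145266}{495495} + \frac{567 - -383}{\left(-225\right) \left(79 - 129\right)} = 145266 \cdot \frac{1}{495495} + \frac{567 + 383}{\left(-225\right) \left(-50\right)} = \frac{4402}{15015} + \frac{950}{11250} = \frac{4402}{15015} + 950 \cdot \frac{1}{11250} = \frac{4402}{15015} + \frac{19}{225} = \frac{85049}{225225}$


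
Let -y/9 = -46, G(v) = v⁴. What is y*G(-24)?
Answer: 137355264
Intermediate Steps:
y = 414 (y = -9*(-46) = 414)
y*G(-24) = 414*(-24)⁴ = 414*331776 = 137355264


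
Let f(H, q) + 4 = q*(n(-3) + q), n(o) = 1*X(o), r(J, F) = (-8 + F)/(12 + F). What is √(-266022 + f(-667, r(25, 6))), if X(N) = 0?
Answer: I*√21548105/9 ≈ 515.78*I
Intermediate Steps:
r(J, F) = (-8 + F)/(12 + F)
n(o) = 0 (n(o) = 1*0 = 0)
f(H, q) = -4 + q² (f(H, q) = -4 + q*(0 + q) = -4 + q*q = -4 + q²)
√(-266022 + f(-667, r(25, 6))) = √(-266022 + (-4 + ((-8 + 6)/(12 + 6))²)) = √(-266022 + (-4 + (-2/18)²)) = √(-266022 + (-4 + ((1/18)*(-2))²)) = √(-266022 + (-4 + (-⅑)²)) = √(-266022 + (-4 + 1/81)) = √(-266022 - 323/81) = √(-21548105/81) = I*√21548105/9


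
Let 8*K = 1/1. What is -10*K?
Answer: -5/4 ≈ -1.2500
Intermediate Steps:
K = ⅛ (K = (⅛)/1 = (⅛)*1 = ⅛ ≈ 0.12500)
-10*K = -10*⅛ = -5/4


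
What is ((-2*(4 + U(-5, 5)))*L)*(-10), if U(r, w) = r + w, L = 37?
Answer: 2960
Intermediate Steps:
((-2*(4 + U(-5, 5)))*L)*(-10) = (-2*(4 + (-5 + 5))*37)*(-10) = (-2*(4 + 0)*37)*(-10) = (-2*4*37)*(-10) = -8*37*(-10) = -296*(-10) = 2960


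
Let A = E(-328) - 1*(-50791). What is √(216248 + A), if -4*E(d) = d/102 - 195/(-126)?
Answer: 5*√2420188918/476 ≈ 516.76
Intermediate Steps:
E(d) = -65/168 - d/408 (E(d) = -(d/102 - 195/(-126))/4 = -(d*(1/102) - 195*(-1/126))/4 = -(d/102 + 65/42)/4 = -(65/42 + d/102)/4 = -65/168 - d/408)
A = 48353429/952 (A = (-65/168 - 1/408*(-328)) - 1*(-50791) = (-65/168 + 41/51) + 50791 = 397/952 + 50791 = 48353429/952 ≈ 50791.)
√(216248 + A) = √(216248 + 48353429/952) = √(254221525/952) = 5*√2420188918/476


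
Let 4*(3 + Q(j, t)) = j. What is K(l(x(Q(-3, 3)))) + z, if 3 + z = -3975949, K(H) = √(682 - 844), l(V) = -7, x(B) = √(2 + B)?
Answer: -3975952 + 9*I*√2 ≈ -3.976e+6 + 12.728*I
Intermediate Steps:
Q(j, t) = -3 + j/4
K(H) = 9*I*√2 (K(H) = √(-162) = 9*I*√2)
z = -3975952 (z = -3 - 3975949 = -3975952)
K(l(x(Q(-3, 3)))) + z = 9*I*√2 - 3975952 = -3975952 + 9*I*√2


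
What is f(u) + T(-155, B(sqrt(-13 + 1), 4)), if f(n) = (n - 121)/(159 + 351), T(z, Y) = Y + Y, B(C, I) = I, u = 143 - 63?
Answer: 4039/510 ≈ 7.9196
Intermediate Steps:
u = 80
T(z, Y) = 2*Y
f(n) = -121/510 + n/510 (f(n) = (-121 + n)/510 = (-121 + n)*(1/510) = -121/510 + n/510)
f(u) + T(-155, B(sqrt(-13 + 1), 4)) = (-121/510 + (1/510)*80) + 2*4 = (-121/510 + 8/51) + 8 = -41/510 + 8 = 4039/510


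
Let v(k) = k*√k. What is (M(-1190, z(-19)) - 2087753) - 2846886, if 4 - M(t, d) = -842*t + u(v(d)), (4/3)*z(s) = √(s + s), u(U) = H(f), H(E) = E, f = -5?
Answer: -5936610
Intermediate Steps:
v(k) = k^(3/2)
u(U) = -5
z(s) = 3*√2*√s/4 (z(s) = 3*√(s + s)/4 = 3*√(2*s)/4 = 3*(√2*√s)/4 = 3*√2*√s/4)
M(t, d) = 9 + 842*t (M(t, d) = 4 - (-842*t - 5) = 4 - (-5 - 842*t) = 4 + (5 + 842*t) = 9 + 842*t)
(M(-1190, z(-19)) - 2087753) - 2846886 = ((9 + 842*(-1190)) - 2087753) - 2846886 = ((9 - 1001980) - 2087753) - 2846886 = (-1001971 - 2087753) - 2846886 = -3089724 - 2846886 = -5936610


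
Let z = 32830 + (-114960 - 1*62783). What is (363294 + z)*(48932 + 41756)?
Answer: 19804536128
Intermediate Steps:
z = -144913 (z = 32830 + (-114960 - 62783) = 32830 - 177743 = -144913)
(363294 + z)*(48932 + 41756) = (363294 - 144913)*(48932 + 41756) = 218381*90688 = 19804536128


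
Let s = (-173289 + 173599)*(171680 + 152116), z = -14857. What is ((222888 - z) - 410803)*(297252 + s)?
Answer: -17422443168696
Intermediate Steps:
s = 100376760 (s = 310*323796 = 100376760)
((222888 - z) - 410803)*(297252 + s) = ((222888 - 1*(-14857)) - 410803)*(297252 + 100376760) = ((222888 + 14857) - 410803)*100674012 = (237745 - 410803)*100674012 = -173058*100674012 = -17422443168696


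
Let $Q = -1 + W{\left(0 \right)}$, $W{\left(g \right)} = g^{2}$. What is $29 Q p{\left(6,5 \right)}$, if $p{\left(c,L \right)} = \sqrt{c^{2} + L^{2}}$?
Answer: $- 29 \sqrt{61} \approx -226.5$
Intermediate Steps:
$Q = -1$ ($Q = -1 + 0^{2} = -1 + 0 = -1$)
$p{\left(c,L \right)} = \sqrt{L^{2} + c^{2}}$
$29 Q p{\left(6,5 \right)} = 29 \left(-1\right) \sqrt{5^{2} + 6^{2}} = - 29 \sqrt{25 + 36} = - 29 \sqrt{61}$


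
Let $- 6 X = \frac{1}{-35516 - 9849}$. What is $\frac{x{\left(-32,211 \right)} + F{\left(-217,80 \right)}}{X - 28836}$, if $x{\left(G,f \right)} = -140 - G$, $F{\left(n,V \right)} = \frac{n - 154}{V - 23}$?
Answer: $\frac{592194710}{149128545941} \approx 0.003971$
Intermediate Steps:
$F{\left(n,V \right)} = \frac{-154 + n}{-23 + V}$
$X = \frac{1}{272190}$ ($X = - \frac{1}{6 \left(-35516 - 9849\right)} = - \frac{1}{6 \left(-45365\right)} = \left(- \frac{1}{6}\right) \left(- \frac{1}{45365}\right) = \frac{1}{272190} \approx 3.6739 \cdot 10^{-6}$)
$\frac{x{\left(-32,211 \right)} + F{\left(-217,80 \right)}}{X - 28836} = \frac{\left(-140 - -32\right) + \frac{-154 - 217}{-23 + 80}}{\frac{1}{272190} - 28836} = \frac{\left(-140 + 32\right) + \frac{1}{57} \left(-371\right)}{- \frac{7848870839}{272190}} = \left(-108 + \frac{1}{57} \left(-371\right)\right) \left(- \frac{272190}{7848870839}\right) = \left(-108 - \frac{371}{57}\right) \left(- \frac{272190}{7848870839}\right) = \left(- \frac{6527}{57}\right) \left(- \frac{272190}{7848870839}\right) = \frac{592194710}{149128545941}$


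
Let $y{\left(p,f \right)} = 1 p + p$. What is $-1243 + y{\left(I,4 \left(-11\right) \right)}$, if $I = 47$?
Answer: $-1149$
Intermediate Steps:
$y{\left(p,f \right)} = 2 p$ ($y{\left(p,f \right)} = p + p = 2 p$)
$-1243 + y{\left(I,4 \left(-11\right) \right)} = -1243 + 2 \cdot 47 = -1243 + 94 = -1149$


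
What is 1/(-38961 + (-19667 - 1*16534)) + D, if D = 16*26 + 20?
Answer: 32770631/75162 ≈ 436.00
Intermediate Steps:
D = 436 (D = 416 + 20 = 436)
1/(-38961 + (-19667 - 1*16534)) + D = 1/(-38961 + (-19667 - 1*16534)) + 436 = 1/(-38961 + (-19667 - 16534)) + 436 = 1/(-38961 - 36201) + 436 = 1/(-75162) + 436 = -1/75162 + 436 = 32770631/75162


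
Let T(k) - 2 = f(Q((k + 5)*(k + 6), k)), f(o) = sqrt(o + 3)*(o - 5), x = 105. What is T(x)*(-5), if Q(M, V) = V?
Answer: -10 - 3000*sqrt(3) ≈ -5206.2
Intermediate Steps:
f(o) = sqrt(3 + o)*(-5 + o)
T(k) = 2 + sqrt(3 + k)*(-5 + k)
T(x)*(-5) = (2 + sqrt(3 + 105)*(-5 + 105))*(-5) = (2 + sqrt(108)*100)*(-5) = (2 + (6*sqrt(3))*100)*(-5) = (2 + 600*sqrt(3))*(-5) = -10 - 3000*sqrt(3)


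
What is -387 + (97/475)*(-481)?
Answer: -230482/475 ≈ -485.23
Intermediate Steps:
-387 + (97/475)*(-481) = -387 - 46657/475 = -230482/475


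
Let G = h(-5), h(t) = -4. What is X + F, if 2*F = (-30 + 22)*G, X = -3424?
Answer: -3408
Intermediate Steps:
G = -4
F = 16 (F = ((-30 + 22)*(-4))/2 = (-8*(-4))/2 = (1/2)*32 = 16)
X + F = -3424 + 16 = -3408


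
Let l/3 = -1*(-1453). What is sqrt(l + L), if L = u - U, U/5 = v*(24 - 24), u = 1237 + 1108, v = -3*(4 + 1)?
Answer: 4*sqrt(419) ≈ 81.878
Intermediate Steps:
v = -15 (v = -3*5 = -15)
l = 4359 (l = 3*(-1*(-1453)) = 3*1453 = 4359)
u = 2345
U = 0 (U = 5*(-15*(24 - 24)) = 5*(-15*0) = 5*0 = 0)
L = 2345 (L = 2345 - 1*0 = 2345 + 0 = 2345)
sqrt(l + L) = sqrt(4359 + 2345) = sqrt(6704) = 4*sqrt(419)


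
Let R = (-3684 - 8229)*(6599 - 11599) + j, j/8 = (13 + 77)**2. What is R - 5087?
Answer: 59624713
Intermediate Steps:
j = 64800 (j = 8*(13 + 77)**2 = 8*90**2 = 8*8100 = 64800)
R = 59629800 (R = (-3684 - 8229)*(6599 - 11599) + 64800 = -11913*(-5000) + 64800 = 59565000 + 64800 = 59629800)
R - 5087 = 59629800 - 5087 = 59624713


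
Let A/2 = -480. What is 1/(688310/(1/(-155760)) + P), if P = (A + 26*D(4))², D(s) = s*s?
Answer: -1/107210869664 ≈ -9.3274e-12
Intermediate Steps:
D(s) = s²
A = -960 (A = 2*(-480) = -960)
P = 295936 (P = (-960 + 26*4²)² = (-960 + 26*16)² = (-960 + 416)² = (-544)² = 295936)
1/(688310/(1/(-155760)) + P) = 1/(688310/(1/(-155760)) + 295936) = 1/(688310/(-1/155760) + 295936) = 1/(688310*(-155760) + 295936) = 1/(-107211165600 + 295936) = 1/(-107210869664) = -1/107210869664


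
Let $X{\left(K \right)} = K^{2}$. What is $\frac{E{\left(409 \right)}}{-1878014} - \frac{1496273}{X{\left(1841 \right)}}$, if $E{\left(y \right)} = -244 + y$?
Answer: $- \frac{2810580873187}{6365117167934} \approx -0.44156$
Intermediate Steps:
$\frac{E{\left(409 \right)}}{-1878014} - \frac{1496273}{X{\left(1841 \right)}} = \frac{-244 + 409}{-1878014} - \frac{1496273}{1841^{2}} = 165 \left(- \frac{1}{1878014}\right) - \frac{1496273}{3389281} = - \frac{165}{1878014} - \frac{1496273}{3389281} = - \frac{2810580873187}{6365117167934}$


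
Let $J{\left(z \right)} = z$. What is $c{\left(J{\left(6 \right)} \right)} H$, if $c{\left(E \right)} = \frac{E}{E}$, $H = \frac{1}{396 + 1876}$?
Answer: $\frac{1}{2272} \approx 0.00044014$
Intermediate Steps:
$H = \frac{1}{2272} \approx 0.00044014$
$c{\left(E \right)} = 1$
$c{\left(J{\left(6 \right)} \right)} H = 1 \cdot \frac{1}{2272} = \frac{1}{2272}$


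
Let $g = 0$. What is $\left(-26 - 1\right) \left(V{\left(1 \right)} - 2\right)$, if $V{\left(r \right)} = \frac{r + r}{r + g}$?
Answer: $0$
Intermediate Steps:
$V{\left(r \right)} = 2$ ($V{\left(r \right)} = \frac{r + r}{r + 0} = \frac{2 r}{r} = 2$)
$\left(-26 - 1\right) \left(V{\left(1 \right)} - 2\right) = \left(-26 - 1\right) \left(2 - 2\right) = - 27 \left(2 - 2\right) = \left(-27\right) 0 = 0$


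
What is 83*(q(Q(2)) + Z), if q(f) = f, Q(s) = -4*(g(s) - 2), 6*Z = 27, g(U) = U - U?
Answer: 2075/2 ≈ 1037.5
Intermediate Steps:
g(U) = 0
Z = 9/2 (Z = (⅙)*27 = 9/2 ≈ 4.5000)
Q(s) = 8 (Q(s) = -4*(0 - 2) = -4*(-2) = 8)
83*(q(Q(2)) + Z) = 83*(8 + 9/2) = 83*(25/2) = 2075/2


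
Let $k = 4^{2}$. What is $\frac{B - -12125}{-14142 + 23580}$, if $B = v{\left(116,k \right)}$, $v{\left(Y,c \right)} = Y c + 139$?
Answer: $\frac{7060}{4719} \approx 1.4961$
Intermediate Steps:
$k = 16$
$v{\left(Y,c \right)} = 139 + Y c$
$B = 1995$ ($B = 139 + 116 \cdot 16 = 139 + 1856 = 1995$)
$\frac{B - -12125}{-14142 + 23580} = \frac{1995 - -12125}{-14142 + 23580} = \frac{1995 + 12125}{9438} = 14120 \cdot \frac{1}{9438} = \frac{7060}{4719}$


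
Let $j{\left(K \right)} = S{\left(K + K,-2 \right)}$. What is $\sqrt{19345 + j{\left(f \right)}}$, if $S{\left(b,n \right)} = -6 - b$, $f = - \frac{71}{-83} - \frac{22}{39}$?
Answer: $\frac{\sqrt{202631205309}}{3237} \approx 139.06$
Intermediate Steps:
$f = \frac{943}{3237}$ ($f = \left(-71\right) \left(- \frac{1}{83}\right) - \frac{22}{39} = \frac{71}{83} - \frac{22}{39} = \frac{943}{3237} \approx 0.29132$)
$j{\left(K \right)} = -6 - 2 K$ ($j{\left(K \right)} = -6 - \left(K + K\right) = -6 - 2 K$)
$\sqrt{19345 + j{\left(f \right)}} = \sqrt{19345 - \frac{21308}{3237}} = \sqrt{\frac{62598457}{3237}} = \frac{\sqrt{202631205309}}{3237}$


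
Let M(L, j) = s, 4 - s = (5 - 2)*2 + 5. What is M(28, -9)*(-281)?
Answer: 1967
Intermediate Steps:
s = -7 (s = 4 - ((5 - 2)*2 + 5) = 4 - (3*2 + 5) = 4 - (6 + 5) = 4 - 1*11 = 4 - 11 = -7)
M(L, j) = -7
M(28, -9)*(-281) = -7*(-281) = 1967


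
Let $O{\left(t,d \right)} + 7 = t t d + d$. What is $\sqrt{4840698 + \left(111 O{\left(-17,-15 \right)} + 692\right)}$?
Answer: $\sqrt{4357763} \approx 2087.5$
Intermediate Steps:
$O{\left(t,d \right)} = -7 + d + d t^{2}$ ($O{\left(t,d \right)} = -7 + \left(t t d + d\right) = -7 + \left(t^{2} d + d\right) = -7 + \left(d t^{2} + d\right) = -7 + \left(d + d t^{2}\right) = -7 + d + d t^{2}$)
$\sqrt{4840698 + \left(111 O{\left(-17,-15 \right)} + 692\right)} = \sqrt{4840698 + \left(111 \left(-7 - 15 - 15 \left(-17\right)^{2}\right) + 692\right)} = \sqrt{4840698 + \left(111 \left(-7 - 15 - 4335\right) + 692\right)} = \sqrt{4840698 + \left(111 \left(-4357\right) + 692\right)} = \sqrt{4840698 + \left(-483627 + 692\right)} = \sqrt{4840698 - 482935} = \sqrt{4357763}$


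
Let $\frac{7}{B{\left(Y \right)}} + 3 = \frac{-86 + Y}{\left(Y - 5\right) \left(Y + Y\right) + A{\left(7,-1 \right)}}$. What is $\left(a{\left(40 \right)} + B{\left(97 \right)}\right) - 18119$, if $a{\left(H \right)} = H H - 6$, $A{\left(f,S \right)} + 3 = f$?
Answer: $- \frac{884956089}{53545} \approx -16527.0$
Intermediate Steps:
$A{\left(f,S \right)} = -3 + f$
$a{\left(H \right)} = -6 + H^{2}$ ($a{\left(H \right)} = H^{2} - 6 = -6 + H^{2}$)
$B{\left(Y \right)} = \frac{7}{-3 + \frac{-86 + Y}{4 + 2 Y \left(-5 + Y\right)}}$ ($B{\left(Y \right)} = \frac{7}{-3 + \frac{-86 + Y}{\left(Y - 5\right) \left(Y + Y\right) + \left(-3 + 7\right)}} = \frac{7}{-3 + \frac{-86 + Y}{\left(-5 + Y\right) 2 Y + 4}} = \frac{7}{-3 + \frac{-86 + Y}{2 Y \left(-5 + Y\right) + 4}} = \frac{7}{-3 + \frac{-86 + Y}{4 + 2 Y \left(-5 + Y\right)}}$)
$\left(a{\left(40 \right)} + B{\left(97 \right)}\right) - 18119 = \left(\left(-6 + 40^{2}\right) + \frac{14 \left(-2 - 97^{2} + 5 \cdot 97\right)}{98 - 3007 + 6 \cdot 97^{2}}\right) - 18119 = \left(\left(-6 + 1600\right) + \frac{14 \left(-2 - 9409 + 485\right)}{98 - 3007 + 6 \cdot 9409}\right) - 18119 = \left(1594 + \frac{14 \left(-2 - 9409 + 485\right)}{98 - 3007 + 56454}\right) - 18119 = \left(1594 + 14 \cdot \frac{1}{53545} \left(-8926\right)\right) - 18119 = \left(1594 - \frac{124964}{53545}\right) - 18119 = \frac{85225766}{53545} - 18119 = - \frac{884956089}{53545}$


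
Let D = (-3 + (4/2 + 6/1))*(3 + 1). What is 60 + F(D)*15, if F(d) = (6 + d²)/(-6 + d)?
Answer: 495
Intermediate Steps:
D = 20 (D = (-3 + (4*(½) + 6*1))*4 = (-3 + (2 + 6))*4 = (-3 + 8)*4 = 5*4 = 20)
F(d) = (6 + d²)/(-6 + d)
60 + F(D)*15 = 60 + ((6 + 20²)/(-6 + 20))*15 = 60 + ((6 + 400)/14)*15 = 60 + ((1/14)*406)*15 = 60 + 29*15 = 60 + 435 = 495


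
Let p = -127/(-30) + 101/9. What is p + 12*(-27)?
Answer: -27769/90 ≈ -308.54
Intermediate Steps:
p = 1391/90 (p = -127*(-1/30) + 101*(1/9) = 127/30 + 101/9 = 1391/90 ≈ 15.456)
p + 12*(-27) = 1391/90 + 12*(-27) = 1391/90 - 324 = -27769/90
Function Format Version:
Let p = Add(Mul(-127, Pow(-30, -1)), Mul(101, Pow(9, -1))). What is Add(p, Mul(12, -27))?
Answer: Rational(-27769, 90) ≈ -308.54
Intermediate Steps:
p = Rational(1391, 90) (p = Add(Mul(-127, Rational(-1, 30)), Mul(101, Rational(1, 9))) = Add(Rational(127, 30), Rational(101, 9)) = Rational(1391, 90) ≈ 15.456)
Add(p, Mul(12, -27)) = Add(Rational(1391, 90), Mul(12, -27)) = Add(Rational(1391, 90), -324) = Rational(-27769, 90)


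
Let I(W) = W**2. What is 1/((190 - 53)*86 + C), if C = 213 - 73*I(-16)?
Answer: -1/6693 ≈ -0.00014941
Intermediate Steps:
C = -18475 (C = 213 - 73*(-16)**2 = 213 - 73*256 = 213 - 18688 = -18475)
1/((190 - 53)*86 + C) = 1/((190 - 53)*86 - 18475) = 1/(137*86 - 18475) = 1/(11782 - 18475) = 1/(-6693) = -1/6693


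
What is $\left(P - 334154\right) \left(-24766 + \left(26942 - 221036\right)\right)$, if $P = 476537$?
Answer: $-31161943380$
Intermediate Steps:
$\left(P - 334154\right) \left(-24766 + \left(26942 - 221036\right)\right) = \left(476537 - 334154\right) \left(-24766 + \left(26942 - 221036\right)\right) = 142383 \left(-24766 + \left(26942 - 221036\right)\right) = 142383 \left(-24766 - 194094\right) = 142383 \left(-218860\right) = -31161943380$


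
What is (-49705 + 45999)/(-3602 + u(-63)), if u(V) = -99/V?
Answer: 25942/25203 ≈ 1.0293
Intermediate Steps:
(-49705 + 45999)/(-3602 + u(-63)) = (-49705 + 45999)/(-3602 - 99/(-63)) = -3706/(-3602 - 99*(-1/63)) = -3706/(-3602 + 11/7) = -3706/(-25203/7) = -3706*(-7/25203) = 25942/25203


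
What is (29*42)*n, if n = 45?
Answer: 54810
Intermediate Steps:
(29*42)*n = (29*42)*45 = 1218*45 = 54810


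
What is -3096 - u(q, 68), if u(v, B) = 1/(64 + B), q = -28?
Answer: -408673/132 ≈ -3096.0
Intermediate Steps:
-3096 - u(q, 68) = -3096 - 1/(64 + 68) = -3096 - 1/132 = -408673/132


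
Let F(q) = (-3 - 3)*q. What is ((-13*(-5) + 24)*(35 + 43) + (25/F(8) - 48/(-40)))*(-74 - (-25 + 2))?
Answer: -28326131/80 ≈ -3.5408e+5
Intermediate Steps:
F(q) = -6*q
((-13*(-5) + 24)*(35 + 43) + (25/F(8) - 48/(-40)))*(-74 - (-25 + 2)) = ((-13*(-5) + 24)*(35 + 43) + (25/((-6*8)) - 48/(-40)))*(-74 - (-25 + 2)) = ((65 + 24)*78 + (25/(-48) - 48*(-1/40)))*(-74 - 1*(-23)) = (89*78 + (25*(-1/48) + 6/5))*(-74 + 23) = (6942 + (-25/48 + 6/5))*(-51) = (6942 + 163/240)*(-51) = (1666243/240)*(-51) = -28326131/80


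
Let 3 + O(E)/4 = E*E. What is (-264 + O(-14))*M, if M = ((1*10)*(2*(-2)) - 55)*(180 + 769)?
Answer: -45798740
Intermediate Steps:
O(E) = -12 + 4*E**2 (O(E) = -12 + 4*(E*E) = -12 + 4*E**2)
M = -90155 (M = (10*(-4) - 55)*949 = (-40 - 55)*949 = -95*949 = -90155)
(-264 + O(-14))*M = (-264 + (-12 + 4*(-14)**2))*(-90155) = (-264 + (-12 + 4*196))*(-90155) = (-264 + (-12 + 784))*(-90155) = (-264 + 772)*(-90155) = 508*(-90155) = -45798740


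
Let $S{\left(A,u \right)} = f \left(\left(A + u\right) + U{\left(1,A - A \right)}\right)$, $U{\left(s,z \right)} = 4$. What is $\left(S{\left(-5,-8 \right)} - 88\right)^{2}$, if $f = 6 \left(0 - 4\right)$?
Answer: $16384$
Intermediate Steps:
$f = -24$ ($f = 6 \left(-4\right) = -24$)
$S{\left(A,u \right)} = -96 - 24 A - 24 u$ ($S{\left(A,u \right)} = - 24 \left(\left(A + u\right) + 4\right) = - 24 \left(4 + A + u\right) = -96 - 24 A - 24 u$)
$\left(S{\left(-5,-8 \right)} - 88\right)^{2} = \left(\left(-96 - -120 - -192\right) - 88\right)^{2} = \left(\left(-96 + 120 + 192\right) - 88\right)^{2} = \left(216 - 88\right)^{2} = 128^{2} = 16384$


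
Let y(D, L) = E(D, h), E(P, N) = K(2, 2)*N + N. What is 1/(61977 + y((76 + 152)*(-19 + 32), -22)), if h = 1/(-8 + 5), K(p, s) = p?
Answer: 1/61976 ≈ 1.6135e-5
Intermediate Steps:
h = -⅓ (h = 1/(-3) = -⅓ ≈ -0.33333)
E(P, N) = 3*N (E(P, N) = 2*N + N = 3*N)
y(D, L) = -1 (y(D, L) = 3*(-⅓) = -1)
1/(61977 + y((76 + 152)*(-19 + 32), -22)) = 1/(61977 - 1) = 1/61976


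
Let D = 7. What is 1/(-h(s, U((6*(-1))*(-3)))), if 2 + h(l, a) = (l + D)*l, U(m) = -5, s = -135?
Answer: -1/17278 ≈ -5.7877e-5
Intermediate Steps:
h(l, a) = -2 + l*(7 + l) (h(l, a) = -2 + (l + 7)*l = -2 + (7 + l)*l = -2 + l*(7 + l))
1/(-h(s, U((6*(-1))*(-3)))) = 1/(-(-2 + (-135)**2 + 7*(-135))) = 1/(-(-2 + 18225 - 945)) = 1/(-1*17278) = 1/(-17278) = -1/17278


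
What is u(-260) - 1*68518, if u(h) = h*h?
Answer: -918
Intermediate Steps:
u(h) = h**2
u(-260) - 1*68518 = (-260)**2 - 1*68518 = 67600 - 68518 = -918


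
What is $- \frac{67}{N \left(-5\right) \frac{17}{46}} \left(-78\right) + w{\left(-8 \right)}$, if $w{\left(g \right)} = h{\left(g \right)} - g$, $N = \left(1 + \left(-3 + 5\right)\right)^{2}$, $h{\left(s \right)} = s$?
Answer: $- \frac{80132}{255} \approx -314.24$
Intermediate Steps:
$N = 9$ ($N = \left(1 + 2\right)^{2} = 3^{2} = 9$)
$w{\left(g \right)} = 0$ ($w{\left(g \right)} = g - g = 0$)
$- \frac{67}{N \left(-5\right) \frac{17}{46}} \left(-78\right) + w{\left(-8 \right)} = - \frac{67}{9 \left(-5\right) \frac{17}{46}} \left(-78\right) + 0 = - \frac{67}{\left(-45\right) 17 \cdot \frac{1}{46}} \left(-78\right) + 0 = - \frac{67}{\left(-45\right) \frac{17}{46}} \left(-78\right) + 0 = - \frac{67}{- \frac{765}{46}} \left(-78\right) + 0 = \left(-67\right) \left(- \frac{46}{765}\right) \left(-78\right) + 0 = \frac{3082}{765} \left(-78\right) + 0 = - \frac{80132}{255} + 0 = - \frac{80132}{255}$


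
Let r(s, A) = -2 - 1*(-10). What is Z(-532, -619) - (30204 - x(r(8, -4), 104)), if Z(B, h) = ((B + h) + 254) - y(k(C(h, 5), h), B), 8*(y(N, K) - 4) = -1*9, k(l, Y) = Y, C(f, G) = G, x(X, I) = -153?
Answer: -250055/8 ≈ -31257.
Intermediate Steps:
r(s, A) = 8 (r(s, A) = -2 + 10 = 8)
y(N, K) = 23/8 (y(N, K) = 4 + (-1*9)/8 = 4 + (1/8)*(-9) = 4 - 9/8 = 23/8)
Z(B, h) = 2009/8 + B + h (Z(B, h) = ((B + h) + 254) - 1*23/8 = (254 + B + h) - 23/8 = 2009/8 + B + h)
Z(-532, -619) - (30204 - x(r(8, -4), 104)) = (2009/8 - 532 - 619) - (30204 - 1*(-153)) = -7199/8 - (30204 + 153) = -7199/8 - 1*30357 = -7199/8 - 30357 = -250055/8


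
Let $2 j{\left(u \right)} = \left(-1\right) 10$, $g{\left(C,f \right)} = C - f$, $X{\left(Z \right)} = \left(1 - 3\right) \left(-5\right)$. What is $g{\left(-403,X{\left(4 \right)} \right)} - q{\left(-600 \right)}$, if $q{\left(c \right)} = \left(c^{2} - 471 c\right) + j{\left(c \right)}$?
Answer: $-643008$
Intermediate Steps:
$X{\left(Z \right)} = 10$ ($X{\left(Z \right)} = \left(-2\right) \left(-5\right) = 10$)
$j{\left(u \right)} = -5$ ($j{\left(u \right)} = \frac{\left(-1\right) 10}{2} = \frac{1}{2} \left(-10\right) = -5$)
$q{\left(c \right)} = -5 + c^{2} - 471 c$ ($q{\left(c \right)} = \left(c^{2} - 471 c\right) - 5 = -5 + c^{2} - 471 c$)
$g{\left(-403,X{\left(4 \right)} \right)} - q{\left(-600 \right)} = \left(-403 - 10\right) - \left(-5 + \left(-600\right)^{2} - -282600\right) = \left(-403 - 10\right) - \left(-5 + 360000 + 282600\right) = -413 - 642595 = -643008$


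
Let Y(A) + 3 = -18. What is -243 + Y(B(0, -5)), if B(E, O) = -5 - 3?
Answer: -264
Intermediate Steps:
B(E, O) = -8
Y(A) = -21 (Y(A) = -3 - 18 = -21)
-243 + Y(B(0, -5)) = -243 - 21 = -264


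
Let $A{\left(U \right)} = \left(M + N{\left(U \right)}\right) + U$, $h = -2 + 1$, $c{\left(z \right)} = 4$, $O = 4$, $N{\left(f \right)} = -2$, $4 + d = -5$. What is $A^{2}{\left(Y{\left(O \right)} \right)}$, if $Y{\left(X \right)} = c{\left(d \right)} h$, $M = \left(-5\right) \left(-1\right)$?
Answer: $1$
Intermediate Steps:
$d = -9$ ($d = -4 - 5 = -9$)
$M = 5$
$h = -1$
$Y{\left(X \right)} = -4$ ($Y{\left(X \right)} = 4 \left(-1\right) = -4$)
$A{\left(U \right)} = 3 + U$ ($A{\left(U \right)} = \left(5 - 2\right) + U = 3 + U$)
$A^{2}{\left(Y{\left(O \right)} \right)} = \left(3 - 4\right)^{2} = \left(-1\right)^{2} = 1$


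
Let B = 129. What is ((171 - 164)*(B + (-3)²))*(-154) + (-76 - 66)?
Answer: -148906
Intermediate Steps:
((171 - 164)*(B + (-3)²))*(-154) + (-76 - 66) = ((171 - 164)*(129 + (-3)²))*(-154) + (-76 - 66) = (7*(129 + 9))*(-154) - 142 = (7*138)*(-154) - 142 = 966*(-154) - 142 = -148764 - 142 = -148906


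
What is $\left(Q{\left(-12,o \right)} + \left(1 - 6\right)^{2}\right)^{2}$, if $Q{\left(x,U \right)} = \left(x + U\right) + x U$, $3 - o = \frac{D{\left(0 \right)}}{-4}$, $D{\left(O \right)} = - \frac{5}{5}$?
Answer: $\frac{4761}{16} \approx 297.56$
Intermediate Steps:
$D{\left(O \right)} = -1$ ($D{\left(O \right)} = \left(-5\right) \frac{1}{5} = -1$)
$o = \frac{11}{4}$ ($o = 3 - - \frac{1}{-4} = 3 - \left(-1\right) \left(- \frac{1}{4}\right) = 3 - \frac{1}{4} = \frac{11}{4} \approx 2.75$)
$Q{\left(x,U \right)} = U + x + U x$ ($Q{\left(x,U \right)} = \left(U + x\right) + U x = U + x + U x$)
$\left(Q{\left(-12,o \right)} + \left(1 - 6\right)^{2}\right)^{2} = \left(\left(\frac{11}{4} - 12 + \frac{11}{4} \left(-12\right)\right) + \left(1 - 6\right)^{2}\right)^{2} = \left(\left(\frac{11}{4} - 12 - 33\right) + \left(-5\right)^{2}\right)^{2} = \left(- \frac{169}{4} + 25\right)^{2} = \left(- \frac{69}{4}\right)^{2} = \frac{4761}{16}$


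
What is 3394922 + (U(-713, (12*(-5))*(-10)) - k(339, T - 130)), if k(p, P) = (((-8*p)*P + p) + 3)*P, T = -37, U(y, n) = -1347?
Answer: 79085657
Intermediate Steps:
k(p, P) = P*(3 + p - 8*P*p) (k(p, P) = ((-8*P*p + p) + 3)*P = ((p - 8*P*p) + 3)*P = (3 + p - 8*P*p)*P = P*(3 + p - 8*P*p))
3394922 + (U(-713, (12*(-5))*(-10)) - k(339, T - 130)) = 3394922 + (-1347 - (-37 - 130)*(3 + 339 - 8*(-37 - 130)*339)) = 3394922 + (-1347 - (-167)*(3 + 339 - 8*(-167)*339)) = 3394922 + (-1347 - (-167)*(3 + 339 + 452904)) = 3394922 + (-1347 - (-167)*453246) = 3394922 + (-1347 - 1*(-75692082)) = 3394922 + (-1347 + 75692082) = 3394922 + 75690735 = 79085657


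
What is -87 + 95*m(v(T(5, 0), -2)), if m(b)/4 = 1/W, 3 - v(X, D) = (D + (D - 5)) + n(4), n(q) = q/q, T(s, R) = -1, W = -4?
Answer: -182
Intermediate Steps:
n(q) = 1
v(X, D) = 7 - 2*D (v(X, D) = 3 - ((D + (D - 5)) + 1) = 3 - ((D + (-5 + D)) + 1) = 3 - ((-5 + 2*D) + 1) = 3 - (-4 + 2*D) = 3 + (4 - 2*D) = 7 - 2*D)
m(b) = -1 (m(b) = 4/(-4) = 4*(-1/4) = -1)
-87 + 95*m(v(T(5, 0), -2)) = -87 + 95*(-1) = -87 - 95 = -182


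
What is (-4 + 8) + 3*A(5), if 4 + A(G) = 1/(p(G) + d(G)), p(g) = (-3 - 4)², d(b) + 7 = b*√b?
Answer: -12986/1639 - 15*√5/1639 ≈ -7.9436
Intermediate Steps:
d(b) = -7 + b^(3/2) (d(b) = -7 + b*√b = -7 + b^(3/2))
p(g) = 49 (p(g) = (-7)² = 49)
A(G) = -4 + 1/(42 + G^(3/2)) (A(G) = -4 + 1/(49 + (-7 + G^(3/2))) = -4 + 1/(42 + G^(3/2)))
(-4 + 8) + 3*A(5) = (-4 + 8) + 3*((-167 - 20*√5)/(42 + 5^(3/2))) = 4 + 3*((-167 - 20*√5)/(42 + 5*√5)) = 4 + 3*(-167 - 20*√5)/(42 + 5*√5)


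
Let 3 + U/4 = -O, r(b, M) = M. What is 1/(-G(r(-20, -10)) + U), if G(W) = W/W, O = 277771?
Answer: -1/1111097 ≈ -9.0001e-7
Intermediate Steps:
G(W) = 1
U = -1111096 (U = -12 + 4*(-1*277771) = -12 + 4*(-277771) = -12 - 1111084 = -1111096)
1/(-G(r(-20, -10)) + U) = 1/(-1*1 - 1111096) = 1/(-1 - 1111096) = 1/(-1111097) = -1/1111097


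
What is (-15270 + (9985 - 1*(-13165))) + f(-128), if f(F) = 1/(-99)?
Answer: 780119/99 ≈ 7880.0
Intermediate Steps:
f(F) = -1/99
(-15270 + (9985 - 1*(-13165))) + f(-128) = (-15270 + (9985 - 1*(-13165))) - 1/99 = (-15270 + (9985 + 13165)) - 1/99 = (-15270 + 23150) - 1/99 = 7880 - 1/99 = 780119/99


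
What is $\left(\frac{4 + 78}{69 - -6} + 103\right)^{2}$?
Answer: $\frac{60949249}{5625} \approx 10835.0$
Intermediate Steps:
$\left(\frac{4 + 78}{69 - -6} + 103\right)^{2} = \left(\frac{82}{69 + 6} + 103\right)^{2} = \left(\frac{82}{75} + 103\right)^{2} = \left(\frac{7807}{75}\right)^{2} = \frac{60949249}{5625}$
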